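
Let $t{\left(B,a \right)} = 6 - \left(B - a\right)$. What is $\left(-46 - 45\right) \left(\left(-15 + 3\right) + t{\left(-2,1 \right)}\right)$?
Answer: $273$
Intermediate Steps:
$t{\left(B,a \right)} = 6 + a - B$ ($t{\left(B,a \right)} = 6 - \left(B - a\right) = 6 + a - B$)
$\left(-46 - 45\right) \left(\left(-15 + 3\right) + t{\left(-2,1 \right)}\right) = \left(-46 - 45\right) \left(\left(-15 + 3\right) + \left(6 + 1 - -2\right)\right) = - 91 \left(-12 + \left(6 + 1 + 2\right)\right) = - 91 \left(-12 + 9\right) = \left(-91\right) \left(-3\right) = 273$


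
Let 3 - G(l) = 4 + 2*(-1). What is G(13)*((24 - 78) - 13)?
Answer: -67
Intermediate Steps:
G(l) = 1 (G(l) = 3 - (4 + 2*(-1)) = 3 - (4 - 2) = 3 - 1*2 = 3 - 2 = 1)
G(13)*((24 - 78) - 13) = 1*((24 - 78) - 13) = 1*(-54 - 13) = 1*(-67) = -67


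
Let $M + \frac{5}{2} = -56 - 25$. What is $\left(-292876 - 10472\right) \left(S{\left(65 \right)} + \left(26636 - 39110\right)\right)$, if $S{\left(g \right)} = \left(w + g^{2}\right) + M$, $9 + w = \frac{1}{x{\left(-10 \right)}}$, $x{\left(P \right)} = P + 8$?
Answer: $2530529016$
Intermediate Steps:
$M = - \frac{167}{2}$ ($M = - \frac{5}{2} - 81 = - \frac{167}{2} \approx -83.5$)
$x{\left(P \right)} = 8 + P$
$w = - \frac{19}{2}$ ($w = -9 + \frac{1}{8 - 10} = -9 + \frac{1}{-2} = -9 - \frac{1}{2} = - \frac{19}{2} \approx -9.5$)
$S{\left(g \right)} = -93 + g^{2}$ ($S{\left(g \right)} = \left(- \frac{19}{2} + g^{2}\right) - \frac{167}{2} = -93 + g^{2}$)
$\left(-292876 - 10472\right) \left(S{\left(65 \right)} + \left(26636 - 39110\right)\right) = \left(-292876 - 10472\right) \left(\left(-93 + 65^{2}\right) + \left(26636 - 39110\right)\right) = - 303348 \left(\left(-93 + 4225\right) - 12474\right) = - 303348 \left(4132 - 12474\right) = \left(-303348\right) \left(-8342\right) = 2530529016$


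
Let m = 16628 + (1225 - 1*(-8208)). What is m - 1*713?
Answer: 25348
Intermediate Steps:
m = 26061 (m = 16628 + (1225 + 8208) = 16628 + 9433 = 26061)
m - 1*713 = 26061 - 1*713 = 26061 - 713 = 25348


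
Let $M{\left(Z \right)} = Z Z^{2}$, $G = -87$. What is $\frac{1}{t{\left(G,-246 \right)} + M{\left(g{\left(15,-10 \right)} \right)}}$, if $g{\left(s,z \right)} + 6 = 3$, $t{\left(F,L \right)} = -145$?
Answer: $- \frac{1}{172} \approx -0.005814$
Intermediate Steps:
$g{\left(s,z \right)} = -3$ ($g{\left(s,z \right)} = -6 + 3 = -3$)
$M{\left(Z \right)} = Z^{3}$
$\frac{1}{t{\left(G,-246 \right)} + M{\left(g{\left(15,-10 \right)} \right)}} = \frac{1}{-145 + \left(-3\right)^{3}} = \frac{1}{-145 - 27} = \frac{1}{-172} = - \frac{1}{172}$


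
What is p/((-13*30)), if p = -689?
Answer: 53/30 ≈ 1.7667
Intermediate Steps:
p/((-13*30)) = -689/((-13*30)) = -689/(-390) = -689*(-1/390) = 53/30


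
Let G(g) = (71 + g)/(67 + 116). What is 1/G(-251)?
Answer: -61/60 ≈ -1.0167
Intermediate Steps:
G(g) = 71/183 + g/183 (G(g) = (71 + g)/183 = (71 + g)*(1/183) = 71/183 + g/183)
1/G(-251) = 1/(71/183 + (1/183)*(-251)) = 1/(71/183 - 251/183) = 1/(-60/61) = -61/60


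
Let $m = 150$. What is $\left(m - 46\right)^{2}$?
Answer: $10816$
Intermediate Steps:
$\left(m - 46\right)^{2} = \left(150 - 46\right)^{2} = 104^{2} = 10816$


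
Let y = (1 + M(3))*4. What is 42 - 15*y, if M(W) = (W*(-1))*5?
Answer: 882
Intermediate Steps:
M(W) = -5*W (M(W) = -W*5 = -5*W)
y = -56 (y = (1 - 5*3)*4 = (1 - 15)*4 = -14*4 = -56)
42 - 15*y = 42 - 15*(-56) = 42 + 840 = 882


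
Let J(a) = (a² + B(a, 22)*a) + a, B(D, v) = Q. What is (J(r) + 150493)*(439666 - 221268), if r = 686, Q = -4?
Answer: 135195132338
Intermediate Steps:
B(D, v) = -4
J(a) = a² - 3*a (J(a) = (a² - 4*a) + a = a² - 3*a)
(J(r) + 150493)*(439666 - 221268) = (686*(-3 + 686) + 150493)*(439666 - 221268) = (686*683 + 150493)*218398 = (468538 + 150493)*218398 = 619031*218398 = 135195132338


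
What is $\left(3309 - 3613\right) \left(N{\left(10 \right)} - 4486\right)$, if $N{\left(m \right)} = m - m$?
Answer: $1363744$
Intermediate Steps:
$N{\left(m \right)} = 0$
$\left(3309 - 3613\right) \left(N{\left(10 \right)} - 4486\right) = \left(3309 - 3613\right) \left(0 - 4486\right) = \left(-304\right) \left(-4486\right) = 1363744$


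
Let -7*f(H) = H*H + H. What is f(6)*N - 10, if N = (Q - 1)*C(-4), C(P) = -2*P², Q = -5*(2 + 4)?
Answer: -5962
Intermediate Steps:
Q = -30 (Q = -5*6 = -30)
f(H) = -H/7 - H²/7 (f(H) = -(H*H + H)/7 = -(H² + H)/7 = -(H + H²)/7 = -H/7 - H²/7)
N = 992 (N = (-30 - 1)*(-2*(-4)²) = -(-62)*16 = -31*(-32) = 992)
f(6)*N - 10 = -⅐*6*(1 + 6)*992 - 10 = -⅐*6*7*992 - 10 = -6*992 - 10 = -5952 - 10 = -5962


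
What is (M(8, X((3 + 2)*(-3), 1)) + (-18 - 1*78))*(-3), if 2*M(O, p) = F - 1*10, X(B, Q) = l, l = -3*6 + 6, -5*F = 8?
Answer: 1527/5 ≈ 305.40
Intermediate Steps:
F = -8/5 (F = -⅕*8 = -8/5 ≈ -1.6000)
l = -12 (l = -18 + 6 = -12)
X(B, Q) = -12
M(O, p) = -29/5 (M(O, p) = (-8/5 - 1*10)/2 = (-8/5 - 10)/2 = (½)*(-58/5) = -29/5)
(M(8, X((3 + 2)*(-3), 1)) + (-18 - 1*78))*(-3) = (-29/5 + (-18 - 1*78))*(-3) = (-29/5 + (-18 - 78))*(-3) = (-29/5 - 96)*(-3) = -509/5*(-3) = 1527/5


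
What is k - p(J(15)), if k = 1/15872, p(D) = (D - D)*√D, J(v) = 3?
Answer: 1/15872 ≈ 6.3004e-5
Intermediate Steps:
p(D) = 0 (p(D) = 0*√D = 0)
k = 1/15872 ≈ 6.3004e-5
k - p(J(15)) = 1/15872 - 1*0 = 1/15872 + 0 = 1/15872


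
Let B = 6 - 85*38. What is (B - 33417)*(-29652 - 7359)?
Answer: 1356120051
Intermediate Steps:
B = -3224 (B = 6 - 3230 = -3224)
(B - 33417)*(-29652 - 7359) = (-3224 - 33417)*(-29652 - 7359) = -36641*(-37011) = 1356120051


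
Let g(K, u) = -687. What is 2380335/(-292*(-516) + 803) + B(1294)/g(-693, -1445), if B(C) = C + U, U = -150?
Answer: 292400549/20812665 ≈ 14.049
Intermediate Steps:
B(C) = -150 + C (B(C) = C - 150 = -150 + C)
2380335/(-292*(-516) + 803) + B(1294)/g(-693, -1445) = 2380335/(-292*(-516) + 803) + (-150 + 1294)/(-687) = 2380335/(150672 + 803) + 1144*(-1/687) = 2380335/151475 - 1144/687 = 2380335*(1/151475) - 1144/687 = 476067/30295 - 1144/687 = 292400549/20812665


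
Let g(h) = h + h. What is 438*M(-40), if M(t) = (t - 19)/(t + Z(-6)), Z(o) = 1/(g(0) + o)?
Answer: 155052/241 ≈ 643.37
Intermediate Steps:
g(h) = 2*h
Z(o) = 1/o (Z(o) = 1/(2*0 + o) = 1/(0 + o) = 1/o)
M(t) = (-19 + t)/(-1/6 + t) (M(t) = (t - 19)/(t + 1/(-6)) = (-19 + t)/(t - 1/6) = (-19 + t)/(-1/6 + t))
438*M(-40) = 438*(6*(-19 - 40)/(-1 + 6*(-40))) = 438*(6*(-59)/(-1 - 240)) = 438*(6*(-59)/(-241)) = 438*(6*(-1/241)*(-59)) = 438*(354/241) = 155052/241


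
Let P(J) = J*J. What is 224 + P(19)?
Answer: 585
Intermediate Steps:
P(J) = J**2
224 + P(19) = 224 + 19**2 = 224 + 361 = 585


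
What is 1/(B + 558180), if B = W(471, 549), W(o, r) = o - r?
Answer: 1/558102 ≈ 1.7918e-6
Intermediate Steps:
B = -78 (B = 471 - 1*549 = 471 - 549 = -78)
1/(B + 558180) = 1/(-78 + 558180) = 1/558102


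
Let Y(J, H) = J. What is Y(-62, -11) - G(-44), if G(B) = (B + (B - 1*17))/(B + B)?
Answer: -5561/88 ≈ -63.193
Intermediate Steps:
G(B) = (-17 + 2*B)/(2*B) (G(B) = (B + (B - 17))/((2*B)) = (B + (-17 + B))*(1/(2*B)) = (-17 + 2*B)*(1/(2*B)) = (-17 + 2*B)/(2*B))
Y(-62, -11) - G(-44) = -62 - (-17/2 - 44)/(-44) = -62 - (-1)*(-105)/(44*2) = -62 - 1*105/88 = -62 - 105/88 = -5561/88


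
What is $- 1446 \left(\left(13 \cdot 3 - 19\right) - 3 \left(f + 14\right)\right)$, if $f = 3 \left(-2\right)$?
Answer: $5784$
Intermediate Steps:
$f = -6$
$- 1446 \left(\left(13 \cdot 3 - 19\right) - 3 \left(f + 14\right)\right) = - 1446 \left(\left(13 \cdot 3 - 19\right) - 3 \left(-6 + 14\right)\right) = - 1446 \left(\left(39 - 19\right) - 24\right) = - 1446 \left(20 - 24\right) = \left(-1446\right) \left(-4\right) = 5784$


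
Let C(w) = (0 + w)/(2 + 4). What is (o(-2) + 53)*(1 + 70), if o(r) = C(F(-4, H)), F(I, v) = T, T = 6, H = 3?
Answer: 3834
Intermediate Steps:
F(I, v) = 6
C(w) = w/6
o(r) = 1 (o(r) = (1/6)*6 = 1)
(o(-2) + 53)*(1 + 70) = (1 + 53)*(1 + 70) = 54*71 = 3834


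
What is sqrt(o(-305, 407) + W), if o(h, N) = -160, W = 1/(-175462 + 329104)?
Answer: I*sqrt(3776938112598)/153642 ≈ 12.649*I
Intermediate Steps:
W = 1/153642 ≈ 6.5086e-6
sqrt(o(-305, 407) + W) = sqrt(-160 + 1/153642) = sqrt(-24582719/153642) = I*sqrt(3776938112598)/153642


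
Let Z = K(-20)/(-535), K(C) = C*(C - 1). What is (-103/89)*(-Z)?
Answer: -8652/9523 ≈ -0.90854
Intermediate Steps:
K(C) = C*(-1 + C)
Z = -84/107 (Z = -20*(-1 - 20)/(-535) = -20*(-21)*(-1/535) = 420*(-1/535) = -84/107 ≈ -0.78505)
(-103/89)*(-Z) = (-103/89)*(-1*(-84/107)) = -103*1/89*(84/107) = -103/89*84/107 = -8652/9523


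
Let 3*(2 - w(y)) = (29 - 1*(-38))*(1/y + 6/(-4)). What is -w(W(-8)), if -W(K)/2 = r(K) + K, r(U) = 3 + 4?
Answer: -73/3 ≈ -24.333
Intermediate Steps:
r(U) = 7
W(K) = -14 - 2*K (W(K) = -2*(7 + K) = -14 - 2*K)
w(y) = 71/2 - 67/(3*y) (w(y) = 2 - (29 - 1*(-38))*(1/y + 6/(-4))/3 = 2 - (29 + 38)*(1/y + 6*(-1/4))/3 = 2 - 67*(1/y - 3/2)/3 = 2 - 67*(-3/2 + 1/y)/3 = 2 - (-201/2 + 67/y)/3 = 2 + (67/2 - 67/(3*y)) = 71/2 - 67/(3*y))
-w(W(-8)) = -(-134 + 213*(-14 - 2*(-8)))/(6*(-14 - 2*(-8))) = -(-134 + 213*(-14 + 16))/(6*(-14 + 16)) = -(-134 + 213*2)/(6*2) = -(-134 + 426)/(6*2) = -292/(6*2) = -1*73/3 = -73/3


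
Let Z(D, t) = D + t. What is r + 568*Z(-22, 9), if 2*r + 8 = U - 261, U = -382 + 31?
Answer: -7694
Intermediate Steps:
U = -351
r = -310 (r = -4 + (-351 - 261)/2 = -4 + (½)*(-612) = -4 - 306 = -310)
r + 568*Z(-22, 9) = -310 + 568*(-22 + 9) = -310 + 568*(-13) = -310 - 7384 = -7694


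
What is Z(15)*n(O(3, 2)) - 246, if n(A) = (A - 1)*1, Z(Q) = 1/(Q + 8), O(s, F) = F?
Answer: -5657/23 ≈ -245.96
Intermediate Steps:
Z(Q) = 1/(8 + Q)
n(A) = -1 + A (n(A) = (-1 + A)*1 = -1 + A)
Z(15)*n(O(3, 2)) - 246 = (-1 + 2)/(8 + 15) - 246 = 1/23 - 246 = -5657/23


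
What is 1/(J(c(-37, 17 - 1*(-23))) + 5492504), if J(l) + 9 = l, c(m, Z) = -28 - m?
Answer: 1/5492504 ≈ 1.8207e-7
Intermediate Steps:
J(l) = -9 + l
1/(J(c(-37, 17 - 1*(-23))) + 5492504) = 1/((-9 + (-28 - 1*(-37))) + 5492504) = 1/((-9 + (-28 + 37)) + 5492504) = 1/((-9 + 9) + 5492504) = 1/(0 + 5492504) = 1/5492504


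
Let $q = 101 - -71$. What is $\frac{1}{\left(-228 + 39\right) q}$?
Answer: $- \frac{1}{32508} \approx -3.0762 \cdot 10^{-5}$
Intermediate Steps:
$q = 172$ ($q = 101 + 71 = 172$)
$\frac{1}{\left(-228 + 39\right) q} = \frac{1}{\left(-228 + 39\right) 172} = \frac{1}{\left(-189\right) 172} = \frac{1}{-32508} = - \frac{1}{32508}$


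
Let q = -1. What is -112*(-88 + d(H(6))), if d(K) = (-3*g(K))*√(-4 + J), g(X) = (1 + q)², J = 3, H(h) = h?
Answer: 9856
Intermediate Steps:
g(X) = 0 (g(X) = (1 - 1)² = 0² = 0)
d(K) = 0 (d(K) = (-3*0)*√(-4 + 3) = 0*√(-1) = 0*I = 0)
-112*(-88 + d(H(6))) = -112*(-88 + 0) = -112*(-88) = 9856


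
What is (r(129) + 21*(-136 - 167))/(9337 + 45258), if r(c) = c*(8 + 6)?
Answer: -4557/54595 ≈ -0.083469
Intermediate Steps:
r(c) = 14*c (r(c) = c*14 = 14*c)
(r(129) + 21*(-136 - 167))/(9337 + 45258) = (14*129 + 21*(-136 - 167))/(9337 + 45258) = (1806 + 21*(-303))/54595 = (1806 - 6363)*(1/54595) = -4557*1/54595 = -4557/54595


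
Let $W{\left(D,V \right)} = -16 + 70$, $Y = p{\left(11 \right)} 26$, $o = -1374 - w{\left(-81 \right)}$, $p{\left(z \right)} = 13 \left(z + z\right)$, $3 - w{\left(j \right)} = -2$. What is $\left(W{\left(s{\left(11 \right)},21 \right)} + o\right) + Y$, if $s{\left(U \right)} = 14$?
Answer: $6111$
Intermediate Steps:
$w{\left(j \right)} = 5$ ($w{\left(j \right)} = 3 - -2 = 3 + 2 = 5$)
$p{\left(z \right)} = 26 z$ ($p{\left(z \right)} = 13 \cdot 2 z = 26 z$)
$o = -1379$ ($o = -1374 - 5 = -1379$)
$Y = 7436$ ($Y = 26 \cdot 11 \cdot 26 = 286 \cdot 26 = 7436$)
$W{\left(D,V \right)} = 54$
$\left(W{\left(s{\left(11 \right)},21 \right)} + o\right) + Y = \left(54 - 1379\right) + 7436 = -1325 + 7436 = 6111$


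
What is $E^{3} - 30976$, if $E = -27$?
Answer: $-50659$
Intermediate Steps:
$E^{3} - 30976 = \left(-27\right)^{3} - 30976 = -19683 - 30976 = -50659$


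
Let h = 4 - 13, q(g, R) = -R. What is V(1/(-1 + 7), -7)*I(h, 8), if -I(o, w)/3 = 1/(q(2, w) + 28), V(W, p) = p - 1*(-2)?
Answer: ¾ ≈ 0.75000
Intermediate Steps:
h = -9
V(W, p) = 2 + p (V(W, p) = p + 2 = 2 + p)
I(o, w) = -3/(28 - w) (I(o, w) = -3/(-w + 28) = -3/(28 - w))
V(1/(-1 + 7), -7)*I(h, 8) = (2 - 7)*(3/(-28 + 8)) = -15/(-20) = -15*(-1)/20 = -5*(-3/20) = ¾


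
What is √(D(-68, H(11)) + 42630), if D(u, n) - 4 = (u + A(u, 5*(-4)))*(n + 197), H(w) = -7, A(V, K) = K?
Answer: √25914 ≈ 160.98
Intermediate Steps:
D(u, n) = 4 + (-20 + u)*(197 + n) (D(u, n) = 4 + (u + 5*(-4))*(n + 197) = 4 + (u - 20)*(197 + n) = 4 + (-20 + u)*(197 + n))
√(D(-68, H(11)) + 42630) = √((-3936 - 20*(-7) + 197*(-68) - 7*(-68)) + 42630) = √((-3936 + 140 - 13396 + 476) + 42630) = √(-16716 + 42630) = √25914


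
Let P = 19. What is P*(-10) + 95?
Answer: -95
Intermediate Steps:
P*(-10) + 95 = 19*(-10) + 95 = -190 + 95 = -95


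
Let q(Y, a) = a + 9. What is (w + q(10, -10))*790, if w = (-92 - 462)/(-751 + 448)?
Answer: 198290/303 ≈ 654.42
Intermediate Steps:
w = 554/303 (w = -554/(-303) = -554*(-1/303) = 554/303 ≈ 1.8284)
q(Y, a) = 9 + a
(w + q(10, -10))*790 = (554/303 + (9 - 10))*790 = (554/303 - 1)*790 = (251/303)*790 = 198290/303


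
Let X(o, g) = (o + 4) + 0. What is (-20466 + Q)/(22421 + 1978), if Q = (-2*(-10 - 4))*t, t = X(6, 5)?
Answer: -20186/24399 ≈ -0.82733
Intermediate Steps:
X(o, g) = 4 + o (X(o, g) = (4 + o) + 0 = 4 + o)
t = 10 (t = 4 + 6 = 10)
Q = 280 (Q = -2*(-10 - 4)*10 = -2*(-14)*10 = 28*10 = 280)
(-20466 + Q)/(22421 + 1978) = (-20466 + 280)/(22421 + 1978) = -20186/24399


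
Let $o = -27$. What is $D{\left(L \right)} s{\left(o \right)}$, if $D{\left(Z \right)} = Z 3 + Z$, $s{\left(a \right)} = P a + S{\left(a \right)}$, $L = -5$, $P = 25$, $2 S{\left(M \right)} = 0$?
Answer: $13500$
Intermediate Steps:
$S{\left(M \right)} = 0$ ($S{\left(M \right)} = \frac{1}{2} \cdot 0 = 0$)
$s{\left(a \right)} = 25 a$ ($s{\left(a \right)} = 25 a + 0 = 25 a$)
$D{\left(Z \right)} = 4 Z$ ($D{\left(Z \right)} = 3 Z + Z = 4 Z$)
$D{\left(L \right)} s{\left(o \right)} = 4 \left(-5\right) 25 \left(-27\right) = \left(-20\right) \left(-675\right) = 13500$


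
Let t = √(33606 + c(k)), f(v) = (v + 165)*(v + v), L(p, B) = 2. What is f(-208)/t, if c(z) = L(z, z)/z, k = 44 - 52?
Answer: 35776*√134423/134423 ≈ 97.579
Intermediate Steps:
k = -8
c(z) = 2/z
f(v) = 2*v*(165 + v) (f(v) = (165 + v)*(2*v) = 2*v*(165 + v))
t = √134423/2 (t = √(33606 + 2/(-8)) = √(33606 + 2*(-⅛)) = √(33606 - ¼) = √(134423/4) = √134423/2 ≈ 183.32)
f(-208)/t = (2*(-208)*(165 - 208))/((√134423/2)) = (2*(-208)*(-43))*(2*√134423/134423) = 17888*(2*√134423/134423) = 35776*√134423/134423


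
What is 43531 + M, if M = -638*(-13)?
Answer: 51825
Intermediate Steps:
M = 8294
43531 + M = 43531 + 8294 = 51825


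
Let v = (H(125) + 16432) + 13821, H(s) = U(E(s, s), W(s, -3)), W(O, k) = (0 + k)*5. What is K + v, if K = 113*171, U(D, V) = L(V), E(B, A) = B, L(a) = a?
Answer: 49561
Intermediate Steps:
W(O, k) = 5*k (W(O, k) = k*5 = 5*k)
U(D, V) = V
H(s) = -15 (H(s) = 5*(-3) = -15)
v = 30238 (v = (-15 + 16432) + 13821 = 16417 + 13821 = 30238)
K = 19323
K + v = 19323 + 30238 = 49561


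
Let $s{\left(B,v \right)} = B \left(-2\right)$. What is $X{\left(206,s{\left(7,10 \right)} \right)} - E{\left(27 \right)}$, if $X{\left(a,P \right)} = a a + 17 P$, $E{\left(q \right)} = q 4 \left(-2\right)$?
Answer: $42414$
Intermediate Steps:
$s{\left(B,v \right)} = - 2 B$
$E{\left(q \right)} = - 8 q$ ($E{\left(q \right)} = 4 q \left(-2\right) = - 8 q$)
$X{\left(a,P \right)} = a^{2} + 17 P$
$X{\left(206,s{\left(7,10 \right)} \right)} - E{\left(27 \right)} = \left(206^{2} + 17 \left(\left(-2\right) 7\right)\right) - \left(-8\right) 27 = \left(42436 + 17 \left(-14\right)\right) - -216 = \left(42436 - 238\right) + 216 = 42198 + 216 = 42414$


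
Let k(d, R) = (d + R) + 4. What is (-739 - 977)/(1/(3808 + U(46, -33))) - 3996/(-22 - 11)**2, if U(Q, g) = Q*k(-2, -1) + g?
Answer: -793377600/121 ≈ -6.5568e+6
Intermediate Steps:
k(d, R) = 4 + R + d (k(d, R) = (R + d) + 4 = 4 + R + d)
U(Q, g) = Q + g (U(Q, g) = Q*(4 - 1 - 2) + g = Q*1 + g = Q + g)
(-739 - 977)/(1/(3808 + U(46, -33))) - 3996/(-22 - 11)**2 = (-739 - 977)/(1/(3808 + (46 - 33))) - 3996/(-22 - 11)**2 = -1716/(1/(3808 + 13)) - 3996/((-33)**2) = -1716/(1/3821) - 3996/1089 = -1716/1/3821 - 3996*1/1089 = -1716*3821 - 444/121 = -6556836 - 444/121 = -793377600/121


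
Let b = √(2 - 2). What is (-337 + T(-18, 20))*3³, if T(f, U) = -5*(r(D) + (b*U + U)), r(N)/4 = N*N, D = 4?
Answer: -20439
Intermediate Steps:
b = 0 (b = √0 = 0)
r(N) = 4*N² (r(N) = 4*(N*N) = 4*N²)
T(f, U) = -320 - 5*U (T(f, U) = -5*(4*4² + (0*U + U)) = -5*(4*16 + (0 + U)) = -5*(64 + U) = -320 - 5*U)
(-337 + T(-18, 20))*3³ = (-337 + (-320 - 5*20))*3³ = (-337 + (-320 - 100))*27 = (-337 - 420)*27 = -757*27 = -20439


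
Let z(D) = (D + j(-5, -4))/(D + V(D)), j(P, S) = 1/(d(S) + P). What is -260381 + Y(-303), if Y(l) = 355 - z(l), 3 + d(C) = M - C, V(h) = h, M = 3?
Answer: -78788030/303 ≈ -2.6003e+5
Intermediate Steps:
d(C) = -C (d(C) = -3 + (3 - C) = -C)
j(P, S) = 1/(P - S) (j(P, S) = 1/(-S + P) = 1/(P - S))
z(D) = (-1 + D)/(2*D) (z(D) = (D + 1/(-5 - 1*(-4)))/(D + D) = (D + 1/(-5 + 4))/((2*D)) = (D + 1/(-1))*(1/(2*D)) = (D - 1)*(1/(2*D)) = (-1 + D)*(1/(2*D)) = (-1 + D)/(2*D))
Y(l) = 355 - (-1 + l)/(2*l)
-260381 + Y(-303) = -260381 + (½)*(1 + 709*(-303))/(-303) = -260381 + (½)*(-1/303)*(1 - 214827) = -260381 + (½)*(-1/303)*(-214826) = -260381 + 107413/303 = -78788030/303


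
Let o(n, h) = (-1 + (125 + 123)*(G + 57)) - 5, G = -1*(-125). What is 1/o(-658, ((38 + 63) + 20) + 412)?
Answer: 1/45130 ≈ 2.2158e-5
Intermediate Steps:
G = 125
o(n, h) = 45130 (o(n, h) = (-1 + (125 + 123)*(125 + 57)) - 5 = (-1 + 248*182) - 5 = (-1 + 45136) - 5 = 45135 - 5 = 45130)
1/o(-658, ((38 + 63) + 20) + 412) = 1/45130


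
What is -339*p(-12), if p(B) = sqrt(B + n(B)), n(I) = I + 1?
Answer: -339*I*sqrt(23) ≈ -1625.8*I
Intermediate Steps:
n(I) = 1 + I
p(B) = sqrt(1 + 2*B) (p(B) = sqrt(B + (1 + B)) = sqrt(1 + 2*B))
-339*p(-12) = -339*sqrt(1 + 2*(-12)) = -339*sqrt(1 - 24) = -339*I*sqrt(23)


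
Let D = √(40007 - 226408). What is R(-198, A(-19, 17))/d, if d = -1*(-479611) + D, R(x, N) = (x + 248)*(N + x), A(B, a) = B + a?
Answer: -2398055000/115013448861 + 5000*I*√186401/115013448861 ≈ -0.02085 + 1.8769e-5*I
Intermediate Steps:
R(x, N) = (248 + x)*(N + x)
D = I*√186401 (D = √(-186401) = I*√186401 ≈ 431.74*I)
d = 479611 + I*√186401 (d = -1*(-479611) + I*√186401 = 479611 + I*√186401 ≈ 4.7961e+5 + 431.74*I)
R(-198, A(-19, 17))/d = ((-198)² + 248*(-19 + 17) + 248*(-198) + (-19 + 17)*(-198))/(479611 + I*√186401) = (39204 + 248*(-2) - 49104 - 2*(-198))/(479611 + I*√186401) = (39204 - 496 - 49104 + 396)/(479611 + I*√186401) = -10000/(479611 + I*√186401)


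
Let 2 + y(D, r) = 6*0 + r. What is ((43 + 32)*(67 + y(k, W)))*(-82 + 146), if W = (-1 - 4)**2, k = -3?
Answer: 432000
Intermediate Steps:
W = 25 (W = (-5)**2 = 25)
y(D, r) = -2 + r (y(D, r) = -2 + (6*0 + r) = -2 + (0 + r) = -2 + r)
((43 + 32)*(67 + y(k, W)))*(-82 + 146) = ((43 + 32)*(67 + (-2 + 25)))*(-82 + 146) = (75*(67 + 23))*64 = (75*90)*64 = 6750*64 = 432000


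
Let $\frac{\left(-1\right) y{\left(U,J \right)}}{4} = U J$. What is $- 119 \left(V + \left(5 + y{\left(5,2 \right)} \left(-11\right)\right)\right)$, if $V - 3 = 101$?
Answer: $-65331$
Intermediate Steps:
$V = 104$ ($V = 3 + 101 = 104$)
$y{\left(U,J \right)} = - 4 J U$ ($y{\left(U,J \right)} = - 4 U J = - 4 J U$)
$- 119 \left(V + \left(5 + y{\left(5,2 \right)} \left(-11\right)\right)\right) = - 119 \left(104 + \left(5 + \left(-4\right) 2 \cdot 5 \left(-11\right)\right)\right) = - 119 \left(104 + \left(5 - -440\right)\right) = - 119 \left(104 + \left(5 + 440\right)\right) = - 119 \left(104 + 445\right) = \left(-119\right) 549 = -65331$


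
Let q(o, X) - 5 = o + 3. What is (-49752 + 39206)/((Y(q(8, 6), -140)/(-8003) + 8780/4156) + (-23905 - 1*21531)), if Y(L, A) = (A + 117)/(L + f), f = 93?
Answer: 4779171701569/20589450861823 ≈ 0.23212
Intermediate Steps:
q(o, X) = 8 + o (q(o, X) = 5 + (o + 3) = 5 + (3 + o) = 8 + o)
Y(L, A) = (117 + A)/(93 + L) (Y(L, A) = (A + 117)/(L + 93) = (117 + A)/(93 + L))
(-49752 + 39206)/((Y(q(8, 6), -140)/(-8003) + 8780/4156) + (-23905 - 1*21531)) = (-49752 + 39206)/((((117 - 140)/(93 + (8 + 8)))/(-8003) + 8780/4156) + (-23905 - 1*21531)) = -10546/(((-23/(93 + 16))*(-1/8003) + 8780*(1/4156)) + (-23905 - 21531)) = -10546/(((-23/109)*(-1/8003) + 2195/1039) - 45436) = -10546/((((1/109)*(-23))*(-1/8003) + 2195/1039) - 45436) = -10546/((-23/109*(-1/8003) + 2195/1039) - 45436) = -10546/((23/872327 + 2195/1039) - 45436) = -10546/(1914781662/906347753 - 45436) = -10546/(-41178901723646/906347753) = -10546*(-906347753/41178901723646) = 4779171701569/20589450861823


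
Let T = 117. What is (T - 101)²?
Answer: 256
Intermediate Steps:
(T - 101)² = (117 - 101)² = 16² = 256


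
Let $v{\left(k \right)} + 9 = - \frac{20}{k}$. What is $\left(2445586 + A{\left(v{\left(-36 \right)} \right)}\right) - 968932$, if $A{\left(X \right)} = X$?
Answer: $\frac{13289810}{9} \approx 1.4766 \cdot 10^{6}$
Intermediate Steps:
$v{\left(k \right)} = -9 - \frac{20}{k}$
$\left(2445586 + A{\left(v{\left(-36 \right)} \right)}\right) - 968932 = \left(2445586 - \left(9 + \frac{20}{-36}\right)\right) - 968932 = \left(2445586 - \frac{76}{9}\right) - 968932 = \frac{22010198}{9} - 968932 = \frac{13289810}{9}$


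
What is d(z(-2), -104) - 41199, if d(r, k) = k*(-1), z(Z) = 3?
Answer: -41095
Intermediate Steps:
d(r, k) = -k
d(z(-2), -104) - 41199 = -1*(-104) - 41199 = 104 - 41199 = -41095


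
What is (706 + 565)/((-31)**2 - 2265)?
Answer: -1271/1304 ≈ -0.97469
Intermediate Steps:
(706 + 565)/((-31)**2 - 2265) = 1271/(961 - 2265) = 1271/(-1304) = 1271*(-1/1304) = -1271/1304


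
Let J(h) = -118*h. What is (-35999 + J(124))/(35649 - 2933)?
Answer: -50631/32716 ≈ -1.5476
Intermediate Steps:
(-35999 + J(124))/(35649 - 2933) = (-35999 - 118*124)/(35649 - 2933) = (-35999 - 14632)/32716 = -50631*1/32716 = -50631/32716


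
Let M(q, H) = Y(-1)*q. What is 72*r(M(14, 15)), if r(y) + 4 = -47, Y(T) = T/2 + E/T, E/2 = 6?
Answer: -3672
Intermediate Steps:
E = 12 (E = 2*6 = 12)
Y(T) = T/2 + 12/T
M(q, H) = -25*q/2 (M(q, H) = ((1/2)*(-1) + 12/(-1))*q = (-1/2 + 12*(-1))*q = (-1/2 - 12)*q = -25*q/2)
r(y) = -51 (r(y) = -4 - 47 = -51)
72*r(M(14, 15)) = 72*(-51) = -3672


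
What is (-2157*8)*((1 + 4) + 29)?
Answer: -586704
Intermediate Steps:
(-2157*8)*((1 + 4) + 29) = -17256*(5 + 29) = -17256*34 = -586704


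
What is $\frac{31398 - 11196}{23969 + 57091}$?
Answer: $\frac{481}{1930} \approx 0.24922$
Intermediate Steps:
$\frac{31398 - 11196}{23969 + 57091} = \frac{31398 - 11196}{81060} = 20202 \cdot \frac{1}{81060} = \frac{481}{1930}$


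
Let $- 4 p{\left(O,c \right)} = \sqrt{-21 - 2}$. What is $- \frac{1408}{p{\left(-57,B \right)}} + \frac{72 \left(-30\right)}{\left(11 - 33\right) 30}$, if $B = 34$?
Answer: $\frac{36}{11} - \frac{5632 i \sqrt{23}}{23} \approx 3.2727 - 1174.4 i$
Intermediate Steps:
$p{\left(O,c \right)} = - \frac{i \sqrt{23}}{4}$ ($p{\left(O,c \right)} = - \frac{\sqrt{-21 - 2}}{4} = - \frac{\sqrt{-23}}{4} = - \frac{i \sqrt{23}}{4}$)
$- \frac{1408}{p{\left(-57,B \right)}} + \frac{72 \left(-30\right)}{\left(11 - 33\right) 30} = - \frac{1408}{\left(- \frac{1}{4}\right) i \sqrt{23}} + \frac{72 \left(-30\right)}{\left(11 - 33\right) 30} = - 1408 \frac{4 i \sqrt{23}}{23} - \frac{2160}{\left(-22\right) 30} = - \frac{5632 i \sqrt{23}}{23} - \frac{2160}{-660} = - \frac{5632 i \sqrt{23}}{23} - - \frac{36}{11} = - \frac{5632 i \sqrt{23}}{23} + \frac{36}{11} = \frac{36}{11} - \frac{5632 i \sqrt{23}}{23}$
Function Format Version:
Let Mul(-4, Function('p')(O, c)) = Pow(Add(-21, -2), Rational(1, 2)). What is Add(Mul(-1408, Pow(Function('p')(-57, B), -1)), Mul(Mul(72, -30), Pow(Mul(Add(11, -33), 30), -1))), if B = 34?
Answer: Add(Rational(36, 11), Mul(Rational(-5632, 23), I, Pow(23, Rational(1, 2)))) ≈ Add(3.2727, Mul(-1174.4, I))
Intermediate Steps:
Function('p')(O, c) = Mul(Rational(-1, 4), I, Pow(23, Rational(1, 2))) (Function('p')(O, c) = Mul(Rational(-1, 4), Pow(Add(-21, -2), Rational(1, 2))) = Mul(Rational(-1, 4), Pow(-23, Rational(1, 2))) = Mul(Rational(-1, 4), Mul(I, Pow(23, Rational(1, 2)))) = Mul(Rational(-1, 4), I, Pow(23, Rational(1, 2))))
Add(Mul(-1408, Pow(Function('p')(-57, B), -1)), Mul(Mul(72, -30), Pow(Mul(Add(11, -33), 30), -1))) = Add(Mul(-1408, Pow(Mul(Rational(-1, 4), I, Pow(23, Rational(1, 2))), -1)), Mul(Mul(72, -30), Pow(Mul(Add(11, -33), 30), -1))) = Add(Mul(-1408, Mul(Rational(4, 23), I, Pow(23, Rational(1, 2)))), Mul(-2160, Pow(Mul(-22, 30), -1))) = Add(Mul(Rational(-5632, 23), I, Pow(23, Rational(1, 2))), Mul(-2160, Pow(-660, -1))) = Add(Mul(Rational(-5632, 23), I, Pow(23, Rational(1, 2))), Mul(-2160, Rational(-1, 660))) = Add(Mul(Rational(-5632, 23), I, Pow(23, Rational(1, 2))), Rational(36, 11)) = Add(Rational(36, 11), Mul(Rational(-5632, 23), I, Pow(23, Rational(1, 2))))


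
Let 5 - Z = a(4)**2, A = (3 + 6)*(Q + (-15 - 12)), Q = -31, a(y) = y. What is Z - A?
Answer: 511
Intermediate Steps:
A = -522 (A = (3 + 6)*(-31 + (-15 - 12)) = 9*(-31 - 27) = 9*(-58) = -522)
Z = -11 (Z = 5 - 1*4**2 = 5 - 1*16 = 5 - 16 = -11)
Z - A = -11 - 1*(-522) = -11 + 522 = 511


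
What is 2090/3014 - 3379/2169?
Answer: -256868/297153 ≈ -0.86443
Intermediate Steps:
2090/3014 - 3379/2169 = 2090*(1/3014) - 3379*1/2169 = 95/137 - 3379/2169 = -256868/297153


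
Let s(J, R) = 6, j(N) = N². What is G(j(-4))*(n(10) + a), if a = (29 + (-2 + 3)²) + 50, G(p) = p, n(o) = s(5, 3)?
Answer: 1376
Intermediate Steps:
n(o) = 6
a = 80 (a = (29 + 1²) + 50 = (29 + 1) + 50 = 30 + 50 = 80)
G(j(-4))*(n(10) + a) = (-4)²*(6 + 80) = 16*86 = 1376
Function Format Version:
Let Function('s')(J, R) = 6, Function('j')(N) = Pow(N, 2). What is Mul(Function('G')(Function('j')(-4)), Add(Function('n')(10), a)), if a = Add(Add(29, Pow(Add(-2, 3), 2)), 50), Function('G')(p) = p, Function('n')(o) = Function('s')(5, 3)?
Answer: 1376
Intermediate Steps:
Function('n')(o) = 6
a = 80 (a = Add(Add(29, Pow(1, 2)), 50) = Add(Add(29, 1), 50) = Add(30, 50) = 80)
Mul(Function('G')(Function('j')(-4)), Add(Function('n')(10), a)) = Mul(Pow(-4, 2), Add(6, 80)) = Mul(16, 86) = 1376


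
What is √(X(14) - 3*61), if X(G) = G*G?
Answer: √13 ≈ 3.6056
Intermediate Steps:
X(G) = G²
√(X(14) - 3*61) = √(14² - 3*61) = √(196 - 183) = √13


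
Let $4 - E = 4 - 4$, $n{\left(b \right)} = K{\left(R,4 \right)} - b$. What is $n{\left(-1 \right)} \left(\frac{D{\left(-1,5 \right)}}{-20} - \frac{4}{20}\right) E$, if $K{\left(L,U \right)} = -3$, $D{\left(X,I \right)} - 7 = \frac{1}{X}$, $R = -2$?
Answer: $4$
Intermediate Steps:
$D{\left(X,I \right)} = 7 + \frac{1}{X}$
$n{\left(b \right)} = -3 - b$
$E = 4$ ($E = 4 - \left(4 - 4\right) = 4 - 0 = 4 + 0 = 4$)
$n{\left(-1 \right)} \left(\frac{D{\left(-1,5 \right)}}{-20} - \frac{4}{20}\right) E = \left(-3 - -1\right) \left(\frac{7 + \frac{1}{-1}}{-20} - \frac{4}{20}\right) 4 = \left(-3 + 1\right) \left(\left(7 - 1\right) \left(- \frac{1}{20}\right) - \frac{1}{5}\right) 4 = - 2 \left(6 \left(- \frac{1}{20}\right) - \frac{1}{5}\right) 4 = - 2 \left(- \frac{3}{10} - \frac{1}{5}\right) 4 = \left(-2\right) \left(- \frac{1}{2}\right) 4 = 1 \cdot 4 = 4$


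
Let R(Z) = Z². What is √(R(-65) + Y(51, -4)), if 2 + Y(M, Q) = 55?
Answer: √4278 ≈ 65.406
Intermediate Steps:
Y(M, Q) = 53 (Y(M, Q) = -2 + 55 = 53)
√(R(-65) + Y(51, -4)) = √((-65)² + 53) = √(4225 + 53) = √4278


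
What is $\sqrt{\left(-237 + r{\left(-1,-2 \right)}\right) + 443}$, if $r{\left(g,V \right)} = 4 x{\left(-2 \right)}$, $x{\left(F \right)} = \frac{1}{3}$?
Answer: $\frac{\sqrt{1866}}{3} \approx 14.399$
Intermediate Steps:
$x{\left(F \right)} = \frac{1}{3}$
$r{\left(g,V \right)} = \frac{4}{3}$ ($r{\left(g,V \right)} = 4 \cdot \frac{1}{3} = \frac{4}{3}$)
$\sqrt{\left(-237 + r{\left(-1,-2 \right)}\right) + 443} = \sqrt{\left(-237 + \frac{4}{3}\right) + 443} = \sqrt{- \frac{707}{3} + 443} = \sqrt{\frac{622}{3}} = \frac{\sqrt{1866}}{3}$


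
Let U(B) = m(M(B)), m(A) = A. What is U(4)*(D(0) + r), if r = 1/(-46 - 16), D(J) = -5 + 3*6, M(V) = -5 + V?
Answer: -805/62 ≈ -12.984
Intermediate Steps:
D(J) = 13 (D(J) = -5 + 18 = 13)
r = -1/62 (r = 1/(-62) = -1/62 ≈ -0.016129)
U(B) = -5 + B
U(4)*(D(0) + r) = (-5 + 4)*(13 - 1/62) = -1*805/62 = -805/62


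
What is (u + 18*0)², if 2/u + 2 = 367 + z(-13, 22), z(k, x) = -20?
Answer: 4/119025 ≈ 3.3606e-5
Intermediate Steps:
u = 2/345 (u = 2/(-2 + (367 - 20)) = 2/(-2 + 347) = 2/345 ≈ 0.0057971)
(u + 18*0)² = (2/345 + 18*0)² = (2/345 + 0)² = (2/345)² = 4/119025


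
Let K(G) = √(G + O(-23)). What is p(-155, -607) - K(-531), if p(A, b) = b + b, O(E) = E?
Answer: -1214 - I*√554 ≈ -1214.0 - 23.537*I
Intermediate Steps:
p(A, b) = 2*b
K(G) = √(-23 + G) (K(G) = √(G - 23) = √(-23 + G))
p(-155, -607) - K(-531) = 2*(-607) - √(-23 - 531) = -1214 - √(-554) = -1214 - I*√554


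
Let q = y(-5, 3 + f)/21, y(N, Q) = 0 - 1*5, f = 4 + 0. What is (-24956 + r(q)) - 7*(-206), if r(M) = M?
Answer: -493799/21 ≈ -23514.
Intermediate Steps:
f = 4
y(N, Q) = -5 (y(N, Q) = 0 - 5 = -5)
q = -5/21 ≈ -0.23810
(-24956 + r(q)) - 7*(-206) = (-24956 - 5/21) - 7*(-206) = -524081/21 + 1442 = -493799/21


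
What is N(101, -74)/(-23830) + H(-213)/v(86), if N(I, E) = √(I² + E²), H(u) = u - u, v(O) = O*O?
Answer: -√15677/23830 ≈ -0.0052542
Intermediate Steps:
v(O) = O²
H(u) = 0
N(I, E) = √(E² + I²)
N(101, -74)/(-23830) + H(-213)/v(86) = √((-74)² + 101²)/(-23830) + 0/(86²) = √(5476 + 10201)*(-1/23830) + 0/7396 = √15677*(-1/23830) + 0*(1/7396) = -√15677/23830 + 0 = -√15677/23830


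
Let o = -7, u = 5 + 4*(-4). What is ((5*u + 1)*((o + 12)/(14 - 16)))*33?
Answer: 4455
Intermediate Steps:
u = -11 (u = 5 - 16 = -11)
((5*u + 1)*((o + 12)/(14 - 16)))*33 = ((5*(-11) + 1)*((-7 + 12)/(14 - 16)))*33 = ((-55 + 1)*(5/(-2)))*33 = -270*(-1)/2*33 = -54*(-5/2)*33 = 135*33 = 4455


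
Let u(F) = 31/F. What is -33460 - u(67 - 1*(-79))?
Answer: -4885191/146 ≈ -33460.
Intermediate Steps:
-33460 - u(67 - 1*(-79)) = -33460 - 31/(67 - 1*(-79)) = -33460 - 31/(67 + 79) = -33460 - 31/146 = -4885191/146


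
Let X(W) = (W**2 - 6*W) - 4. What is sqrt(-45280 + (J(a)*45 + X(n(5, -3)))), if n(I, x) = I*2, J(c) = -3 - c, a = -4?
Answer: I*sqrt(45199) ≈ 212.6*I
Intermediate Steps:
n(I, x) = 2*I
X(W) = -4 + W**2 - 6*W
sqrt(-45280 + (J(a)*45 + X(n(5, -3)))) = sqrt(-45280 + ((-3 - 1*(-4))*45 + (-4 + (2*5)**2 - 12*5))) = sqrt(-45280 + ((-3 + 4)*45 + (-4 + 10**2 - 6*10))) = sqrt(-45280 + (1*45 + (-4 + 100 - 60))) = sqrt(-45280 + (45 + 36)) = sqrt(-45280 + 81) = sqrt(-45199) = I*sqrt(45199)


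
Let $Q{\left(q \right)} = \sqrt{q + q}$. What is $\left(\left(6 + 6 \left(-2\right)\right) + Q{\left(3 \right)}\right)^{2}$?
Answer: $\left(6 - \sqrt{6}\right)^{2} \approx 12.606$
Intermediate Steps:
$Q{\left(q \right)} = \sqrt{2} \sqrt{q}$ ($Q{\left(q \right)} = \sqrt{2 q} = \sqrt{2} \sqrt{q}$)
$\left(\left(6 + 6 \left(-2\right)\right) + Q{\left(3 \right)}\right)^{2} = \left(\left(6 + 6 \left(-2\right)\right) + \sqrt{2} \sqrt{3}\right)^{2} = \left(\left(6 - 12\right) + \sqrt{6}\right)^{2} = \left(-6 + \sqrt{6}\right)^{2}$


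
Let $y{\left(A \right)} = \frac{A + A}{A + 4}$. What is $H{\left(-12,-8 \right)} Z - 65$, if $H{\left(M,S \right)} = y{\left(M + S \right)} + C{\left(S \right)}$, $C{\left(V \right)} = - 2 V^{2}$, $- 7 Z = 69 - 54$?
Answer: $\frac{2855}{14} \approx 203.93$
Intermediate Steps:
$Z = - \frac{15}{7}$ ($Z = - \frac{69 - 54}{7} = \left(- \frac{1}{7}\right) 15 = - \frac{15}{7} \approx -2.1429$)
$y{\left(A \right)} = \frac{2 A}{4 + A}$
$H{\left(M,S \right)} = - 2 S^{2} + \frac{2 \left(M + S\right)}{4 + M + S}$ ($H{\left(M,S \right)} = \frac{2 \left(M + S\right)}{4 + \left(M + S\right)} - 2 S^{2} = \frac{2 \left(M + S\right)}{4 + M + S} - 2 S^{2} = - 2 S^{2} + \frac{2 \left(M + S\right)}{4 + M + S}$)
$H{\left(-12,-8 \right)} Z - 65 = \frac{2 \left(-12 - 8 - \left(-8\right)^{2} \left(4 - 12 - 8\right)\right)}{4 - 12 - 8} \left(- \frac{15}{7}\right) - 65 = \frac{2 \left(-12 - 8 - 64 \left(-16\right)\right)}{-16} \left(- \frac{15}{7}\right) - 65 = 2 \left(- \frac{1}{16}\right) \left(-12 - 8 + 1024\right) \left(- \frac{15}{7}\right) - 65 = 2 \left(- \frac{1}{16}\right) 1004 \left(- \frac{15}{7}\right) - 65 = \left(- \frac{251}{2}\right) \left(- \frac{15}{7}\right) - 65 = \frac{3765}{14} - 65 = \frac{2855}{14}$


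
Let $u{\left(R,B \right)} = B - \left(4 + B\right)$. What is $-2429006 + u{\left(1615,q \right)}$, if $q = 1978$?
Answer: $-2429010$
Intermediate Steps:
$u{\left(R,B \right)} = -4$ ($u{\left(R,B \right)} = B - \left(4 + B\right) = -4$)
$-2429006 + u{\left(1615,q \right)} = -2429006 - 4 = -2429010$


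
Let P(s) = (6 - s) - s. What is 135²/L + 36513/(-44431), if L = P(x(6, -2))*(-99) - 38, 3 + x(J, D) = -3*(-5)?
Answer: 746076303/77487664 ≈ 9.6283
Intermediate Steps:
x(J, D) = 12 (x(J, D) = -3 - 3*(-5) = -3 + 15 = 12)
P(s) = 6 - 2*s
L = 1744 (L = (6 - 2*12)*(-99) - 38 = (6 - 24)*(-99) - 38 = -18*(-99) - 38 = 1782 - 38 = 1744)
135²/L + 36513/(-44431) = 135²/1744 + 36513/(-44431) = 18225*(1/1744) + 36513*(-1/44431) = 18225/1744 - 36513/44431 = 746076303/77487664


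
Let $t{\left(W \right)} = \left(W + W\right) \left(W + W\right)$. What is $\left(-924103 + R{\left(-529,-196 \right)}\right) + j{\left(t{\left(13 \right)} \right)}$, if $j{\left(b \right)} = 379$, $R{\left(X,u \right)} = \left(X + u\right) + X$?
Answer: $-924978$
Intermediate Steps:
$t{\left(W \right)} = 4 W^{2}$ ($t{\left(W \right)} = 2 W 2 W = 4 W^{2}$)
$R{\left(X,u \right)} = u + 2 X$
$\left(-924103 + R{\left(-529,-196 \right)}\right) + j{\left(t{\left(13 \right)} \right)} = \left(-924103 + \left(-196 + 2 \left(-529\right)\right)\right) + 379 = \left(-924103 - 1254\right) + 379 = -925357 + 379 = -924978$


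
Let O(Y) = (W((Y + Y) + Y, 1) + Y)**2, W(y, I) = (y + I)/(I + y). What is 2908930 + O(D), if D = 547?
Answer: 3209234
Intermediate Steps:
W(y, I) = 1 (W(y, I) = (I + y)/(I + y) = 1)
O(Y) = (1 + Y)**2
2908930 + O(D) = 2908930 + (1 + 547)**2 = 2908930 + 548**2 = 2908930 + 300304 = 3209234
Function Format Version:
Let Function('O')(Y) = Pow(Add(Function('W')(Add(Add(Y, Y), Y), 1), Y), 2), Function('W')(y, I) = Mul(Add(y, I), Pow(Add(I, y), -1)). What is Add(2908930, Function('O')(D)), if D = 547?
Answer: 3209234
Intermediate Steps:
Function('W')(y, I) = 1 (Function('W')(y, I) = Mul(Add(I, y), Pow(Add(I, y), -1)) = 1)
Function('O')(Y) = Pow(Add(1, Y), 2)
Add(2908930, Function('O')(D)) = Add(2908930, Pow(Add(1, 547), 2)) = Add(2908930, Pow(548, 2)) = Add(2908930, 300304) = 3209234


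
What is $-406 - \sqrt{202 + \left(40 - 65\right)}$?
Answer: $-406 - \sqrt{177} \approx -419.3$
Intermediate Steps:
$-406 - \sqrt{202 + \left(40 - 65\right)} = -406 - \sqrt{202 - 25} = -406 - \sqrt{177}$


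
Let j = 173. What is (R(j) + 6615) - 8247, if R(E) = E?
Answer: -1459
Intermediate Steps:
(R(j) + 6615) - 8247 = (173 + 6615) - 8247 = 6788 - 8247 = -1459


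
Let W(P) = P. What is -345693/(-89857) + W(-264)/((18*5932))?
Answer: 1536999730/399773793 ≈ 3.8447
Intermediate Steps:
-345693/(-89857) + W(-264)/((18*5932)) = -345693/(-89857) - 264/(18*5932) = -345693*(-1/89857) - 264/106776 = 345693/89857 - 264*1/106776 = 345693/89857 - 11/4449 = 1536999730/399773793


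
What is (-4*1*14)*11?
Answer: -616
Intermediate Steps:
(-4*1*14)*11 = -4*14*11 = -56*11 = -616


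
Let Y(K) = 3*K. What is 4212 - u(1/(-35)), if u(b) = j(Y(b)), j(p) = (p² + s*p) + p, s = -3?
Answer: 5159481/1225 ≈ 4211.8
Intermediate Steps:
j(p) = p² - 2*p (j(p) = (p² - 3*p) + p = p² - 2*p)
u(b) = 3*b*(-2 + 3*b) (u(b) = (3*b)*(-2 + 3*b) = 3*b*(-2 + 3*b))
4212 - u(1/(-35)) = 4212 - 3*(-2 + 3/(-35))/(-35) = 4212 - 3*(-1)*(-2 + 3*(-1/35))/35 = 4212 - 3*(-1)*(-2 - 3/35)/35 = 4212 - 3*(-1)*(-73)/(35*35) = 4212 - 1*219/1225 = 4212 - 219/1225 = 5159481/1225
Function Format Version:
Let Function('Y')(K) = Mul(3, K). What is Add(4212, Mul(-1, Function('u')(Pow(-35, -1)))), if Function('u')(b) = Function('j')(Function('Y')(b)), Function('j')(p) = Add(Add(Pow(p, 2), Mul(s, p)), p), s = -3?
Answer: Rational(5159481, 1225) ≈ 4211.8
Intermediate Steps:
Function('j')(p) = Add(Pow(p, 2), Mul(-2, p)) (Function('j')(p) = Add(Add(Pow(p, 2), Mul(-3, p)), p) = Add(Pow(p, 2), Mul(-2, p)))
Function('u')(b) = Mul(3, b, Add(-2, Mul(3, b))) (Function('u')(b) = Mul(Mul(3, b), Add(-2, Mul(3, b))) = Mul(3, b, Add(-2, Mul(3, b))))
Add(4212, Mul(-1, Function('u')(Pow(-35, -1)))) = Add(4212, Mul(-1, Mul(3, Pow(-35, -1), Add(-2, Mul(3, Pow(-35, -1)))))) = Add(4212, Mul(-1, Mul(3, Rational(-1, 35), Add(-2, Mul(3, Rational(-1, 35)))))) = Add(4212, Mul(-1, Mul(3, Rational(-1, 35), Add(-2, Rational(-3, 35))))) = Add(4212, Mul(-1, Mul(3, Rational(-1, 35), Rational(-73, 35)))) = Add(4212, Mul(-1, Rational(219, 1225))) = Add(4212, Rational(-219, 1225)) = Rational(5159481, 1225)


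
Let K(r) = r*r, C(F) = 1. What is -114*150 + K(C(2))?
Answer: -17099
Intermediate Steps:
K(r) = r²
-114*150 + K(C(2)) = -114*150 + 1² = -17100 + 1 = -17099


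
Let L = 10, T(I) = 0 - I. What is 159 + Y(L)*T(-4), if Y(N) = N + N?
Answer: 239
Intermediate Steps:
T(I) = -I
Y(N) = 2*N
159 + Y(L)*T(-4) = 159 + (2*10)*(-1*(-4)) = 159 + 20*4 = 159 + 80 = 239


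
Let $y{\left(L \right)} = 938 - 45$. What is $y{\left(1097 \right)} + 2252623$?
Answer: $2253516$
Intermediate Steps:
$y{\left(L \right)} = 893$
$y{\left(1097 \right)} + 2252623 = 893 + 2252623 = 2253516$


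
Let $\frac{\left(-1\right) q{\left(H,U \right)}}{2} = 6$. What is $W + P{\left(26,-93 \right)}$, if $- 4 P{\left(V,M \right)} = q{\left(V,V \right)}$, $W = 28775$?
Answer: $28778$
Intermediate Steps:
$q{\left(H,U \right)} = -12$ ($q{\left(H,U \right)} = \left(-2\right) 6 = -12$)
$P{\left(V,M \right)} = 3$ ($P{\left(V,M \right)} = \left(- \frac{1}{4}\right) \left(-12\right) = 3$)
$W + P{\left(26,-93 \right)} = 28775 + 3 = 28778$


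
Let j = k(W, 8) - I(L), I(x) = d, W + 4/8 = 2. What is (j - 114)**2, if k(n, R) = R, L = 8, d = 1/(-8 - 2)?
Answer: 1121481/100 ≈ 11215.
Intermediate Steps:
d = -1/10 (d = 1/(-10) = -1/10 ≈ -0.10000)
W = 3/2 (W = -1/2 + 2 = 3/2 ≈ 1.5000)
I(x) = -1/10
j = 81/10 (j = 8 - 1*(-1/10) = 8 + 1/10 = 81/10 ≈ 8.1000)
(j - 114)**2 = (81/10 - 114)**2 = (-1059/10)**2 = 1121481/100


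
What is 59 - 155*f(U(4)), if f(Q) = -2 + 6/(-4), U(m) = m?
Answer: 1203/2 ≈ 601.50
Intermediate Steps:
f(Q) = -7/2 (f(Q) = -2 - ¼*6 = -2 - 3/2 = -7/2)
59 - 155*f(U(4)) = 59 - 155*(-7/2) = 59 + 1085/2 = 1203/2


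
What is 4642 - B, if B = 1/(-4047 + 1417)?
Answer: 12208461/2630 ≈ 4642.0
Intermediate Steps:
B = -1/2630 (B = 1/(-2630) = -1/2630 ≈ -0.00038023)
4642 - B = 4642 - 1*(-1/2630) = 4642 + 1/2630 = 12208461/2630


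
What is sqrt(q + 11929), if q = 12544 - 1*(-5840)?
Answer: sqrt(30313) ≈ 174.11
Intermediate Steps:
q = 18384 (q = 12544 + 5840 = 18384)
sqrt(q + 11929) = sqrt(18384 + 11929) = sqrt(30313)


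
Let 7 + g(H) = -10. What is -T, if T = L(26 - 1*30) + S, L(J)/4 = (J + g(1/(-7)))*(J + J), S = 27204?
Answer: -27876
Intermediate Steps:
g(H) = -17 (g(H) = -7 - 10 = -17)
L(J) = 8*J*(-17 + J) (L(J) = 4*((J - 17)*(J + J)) = 4*((-17 + J)*(2*J)) = 4*(2*J*(-17 + J)) = 8*J*(-17 + J))
T = 27876 (T = 8*(26 - 1*30)*(-17 + (26 - 1*30)) + 27204 = 8*(26 - 30)*(-17 + (26 - 30)) + 27204 = 8*(-4)*(-17 - 4) + 27204 = 8*(-4)*(-21) + 27204 = 672 + 27204 = 27876)
-T = -1*27876 = -27876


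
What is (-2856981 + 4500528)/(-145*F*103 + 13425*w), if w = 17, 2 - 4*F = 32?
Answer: 1095698/226825 ≈ 4.8306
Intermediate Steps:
F = -15/2 (F = 1/2 - 1/4*32 = 1/2 - 8 = -15/2 ≈ -7.5000)
(-2856981 + 4500528)/(-145*F*103 + 13425*w) = (-2856981 + 4500528)/(-145*(-15/2)*103 + 13425*17) = 1643547/((2175/2)*103 + 228225) = 1643547/(224025/2 + 228225) = 1643547/(680475/2) = 1643547*(2/680475) = 1095698/226825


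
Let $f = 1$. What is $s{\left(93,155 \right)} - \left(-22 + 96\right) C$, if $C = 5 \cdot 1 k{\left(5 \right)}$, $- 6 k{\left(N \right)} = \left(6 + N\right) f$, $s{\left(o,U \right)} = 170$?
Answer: $\frac{2545}{3} \approx 848.33$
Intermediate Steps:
$k{\left(N \right)} = -1 - \frac{N}{6}$ ($k{\left(N \right)} = - \frac{\left(6 + N\right) 1}{6} = - \frac{6 + N}{6} = -1 - \frac{N}{6}$)
$C = - \frac{55}{6}$ ($C = 5 \cdot 1 \left(-1 - \frac{5}{6}\right) = 5 \left(-1 - \frac{5}{6}\right) = 5 \left(- \frac{11}{6}\right) = - \frac{55}{6} \approx -9.1667$)
$s{\left(93,155 \right)} - \left(-22 + 96\right) C = 170 - \left(-22 + 96\right) \left(- \frac{55}{6}\right) = 170 - 74 \left(- \frac{55}{6}\right) = 170 - - \frac{2035}{3} = 170 + \frac{2035}{3} = \frac{2545}{3}$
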